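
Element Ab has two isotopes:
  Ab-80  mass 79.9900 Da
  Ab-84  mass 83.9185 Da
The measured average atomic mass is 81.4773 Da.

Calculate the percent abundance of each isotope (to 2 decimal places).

Ab-80: 62.14%, Ab-84: 37.86%

With x = fraction of Ab-80 (so Ab-84 is 1 − x):
79.9900·x + 83.9185·(1 − x) = 81.4773
(79.9900 − 83.9185)·x = 81.4773 − 83.9185
x = -2.4412 / -3.9285 = 0.62141 → 62.14% Ab-80, 37.86% Ab-84.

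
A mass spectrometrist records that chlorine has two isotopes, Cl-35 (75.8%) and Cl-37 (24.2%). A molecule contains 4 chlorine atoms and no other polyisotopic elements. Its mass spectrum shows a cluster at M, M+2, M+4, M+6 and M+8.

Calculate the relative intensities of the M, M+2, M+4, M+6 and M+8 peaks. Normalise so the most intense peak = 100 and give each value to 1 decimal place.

78.3 : 100.0 : 47.9 : 10.2 : 0.8

Expanding (0.758 + 0.242)^4:
P(M) = 0.758^4 = 0.330124
P(M+2) = 4 × 0.758^3 × 0.242^1 = 0.421583
P(M+4) = 6 × 0.758^2 × 0.242^2 = 0.201893
P(M+6) = 4 × 0.758^1 × 0.242^3 = 0.042971
P(M+8) = 0.242^4 = 0.003430
The M+2 peak is largest (0.421583); scaling to 100 gives 78.3 : 100.0 : 47.9 : 10.2 : 0.8.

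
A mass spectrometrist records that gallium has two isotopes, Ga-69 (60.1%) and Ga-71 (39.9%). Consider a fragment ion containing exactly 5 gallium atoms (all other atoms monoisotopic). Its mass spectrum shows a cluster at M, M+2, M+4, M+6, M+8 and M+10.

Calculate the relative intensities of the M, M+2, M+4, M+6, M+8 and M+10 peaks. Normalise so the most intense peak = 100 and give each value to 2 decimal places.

22.69 : 75.31 : 100.00 : 66.39 : 22.04 : 2.93

The 5 Ga atoms are independent, so intensities follow the terms of (0.601 + 0.399)^5.
P(M) = 0.601^5 = 0.078410
P(M+2) = 5 × 0.601^4 × 0.399^1 = 0.260280
P(M+4) = 10 × 0.601^3 × 0.399^2 = 0.345596
P(M+6) = 10 × 0.601^2 × 0.399^3 = 0.229439
P(M+8) = 5 × 0.601^1 × 0.399^4 = 0.076162
P(M+10) = 0.399^5 = 0.010113
The M+4 peak is largest (0.345596); scaling to 100 gives 22.69 : 75.31 : 100.00 : 66.39 : 22.04 : 2.93.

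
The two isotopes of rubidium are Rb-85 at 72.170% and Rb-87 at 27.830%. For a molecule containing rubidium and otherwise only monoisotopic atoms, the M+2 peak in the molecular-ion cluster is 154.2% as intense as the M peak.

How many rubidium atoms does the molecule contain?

For n independent Rb atoms, I(M+2)/I(M) = n · (abundance Rb-87) / (abundance Rb-85) = n · 0.27830/0.72170.
n = 1.542 × 0.72170/0.27830 = 4.00 ≈ 4

4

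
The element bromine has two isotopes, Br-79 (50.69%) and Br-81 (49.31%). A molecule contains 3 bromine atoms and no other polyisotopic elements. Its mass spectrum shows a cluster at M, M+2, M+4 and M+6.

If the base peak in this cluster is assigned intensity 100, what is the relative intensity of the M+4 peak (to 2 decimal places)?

97.28

Term probabilities: M 0.1302, M+2 0.3801, M+4 0.3698, M+6 0.1199. Base peak = M+2.
P(M+2) = C(3,1) × 0.5069^2 × 0.4931^1 = 3 × 0.25694761 × 0.4931 = 0.380103 (base)
P(M+4) = C(3,2) × 0.5069^1 × 0.4931^2 = 3 × 0.5069 × 0.24314761 = 0.369755
Relative intensity = 0.369755 / 0.380103 × 100 = 97.28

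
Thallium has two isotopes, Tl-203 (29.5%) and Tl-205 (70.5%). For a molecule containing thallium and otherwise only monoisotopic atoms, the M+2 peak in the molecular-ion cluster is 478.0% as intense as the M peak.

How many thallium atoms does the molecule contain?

For n independent Tl atoms, I(M+2)/I(M) = n · (abundance Tl-205) / (abundance Tl-203) = n · 0.705/0.295.
n = 4.780 × 0.295/0.705 = 2.00 ≈ 2

2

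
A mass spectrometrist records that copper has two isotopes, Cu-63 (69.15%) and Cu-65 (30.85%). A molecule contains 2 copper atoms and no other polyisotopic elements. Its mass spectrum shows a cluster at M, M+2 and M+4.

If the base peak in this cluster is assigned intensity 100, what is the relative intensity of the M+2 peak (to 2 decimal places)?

Term probabilities: M 0.4782, M+2 0.4267, M+4 0.0952. Base peak = M.
P(M) = C(2,0) × 0.6915^2 × 0.3085^0 = 1 × 0.47817225 × 1.0000 = 0.478172 (base)
P(M+2) = C(2,1) × 0.6915^1 × 0.3085^1 = 2 × 0.6915 × 0.3085 = 0.426656
Relative intensity = 0.426656 / 0.478172 × 100 = 89.23

89.23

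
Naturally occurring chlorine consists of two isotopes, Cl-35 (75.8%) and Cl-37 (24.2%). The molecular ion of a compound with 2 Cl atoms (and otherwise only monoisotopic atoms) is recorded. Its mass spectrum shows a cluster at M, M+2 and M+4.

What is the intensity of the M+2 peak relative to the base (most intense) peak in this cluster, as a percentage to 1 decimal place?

Term probabilities: M 0.5746, M+2 0.3669, M+4 0.0586. Base peak = M.
P(M) = C(2,0) × 0.758^2 × 0.242^0 = 1 × 0.574564 × 1.0000 = 0.574564 (base)
P(M+2) = C(2,1) × 0.758^1 × 0.242^1 = 2 × 0.7580 × 0.2420 = 0.366872
Relative intensity = 0.366872 / 0.574564 × 100 = 63.9

63.9%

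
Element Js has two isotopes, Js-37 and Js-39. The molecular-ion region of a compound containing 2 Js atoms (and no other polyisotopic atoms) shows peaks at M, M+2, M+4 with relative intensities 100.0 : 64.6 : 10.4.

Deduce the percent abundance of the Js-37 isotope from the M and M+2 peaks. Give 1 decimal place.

Write p for the Js-37 fraction. I(M+2)/I(M) = [C(2,1)·p^1·(1−p)] / p^2 = 2·(1−p)/p = 64.6/100.0 = 0.6460
(1−p)/p = 0.6460/2 = 0.3230  ⇒  p = 1/(1 + 0.3230) = 0.7559
Js-37: 75.6%, Js-39: 24.4%.

75.6%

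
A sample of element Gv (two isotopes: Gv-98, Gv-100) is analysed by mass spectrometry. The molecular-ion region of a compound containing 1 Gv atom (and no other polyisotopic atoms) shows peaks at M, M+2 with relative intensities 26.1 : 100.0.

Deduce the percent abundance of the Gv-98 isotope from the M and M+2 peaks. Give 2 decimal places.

20.70%

Write p for the Gv-98 fraction. I(M+2)/I(M) = [C(1,1)·p^0·(1−p)] / p^1 = 1·(1−p)/p = 100.0/26.1 = 3.8314
(1−p)/p = 3.8314/1 = 3.8314  ⇒  p = 1/(1 + 3.8314) = 0.2070
Gv-98: 20.70%, Gv-100: 79.30%.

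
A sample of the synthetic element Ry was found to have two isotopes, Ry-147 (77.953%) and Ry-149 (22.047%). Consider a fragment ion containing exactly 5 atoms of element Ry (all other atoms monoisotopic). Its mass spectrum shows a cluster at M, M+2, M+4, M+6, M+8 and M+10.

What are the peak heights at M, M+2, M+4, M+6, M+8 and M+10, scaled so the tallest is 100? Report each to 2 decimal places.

70.72 : 100.00 : 56.56 : 16.00 : 2.26 : 0.13

Expanding (0.77953 + 0.22047)^5:
P(M) = 0.77953^5 = 0.287849
P(M+2) = 5 × 0.77953^4 × 0.22047^1 = 0.407053
P(M+4) = 10 × 0.77953^3 × 0.22047^2 = 0.230249
P(M+6) = 10 × 0.77953^2 × 0.22047^3 = 0.065120
P(M+8) = 5 × 0.77953^1 × 0.22047^4 = 0.009209
P(M+10) = 0.22047^5 = 0.000521
The M+2 peak is largest (0.407053); scaling to 100 gives 70.72 : 100.00 : 56.56 : 16.00 : 2.26 : 0.13.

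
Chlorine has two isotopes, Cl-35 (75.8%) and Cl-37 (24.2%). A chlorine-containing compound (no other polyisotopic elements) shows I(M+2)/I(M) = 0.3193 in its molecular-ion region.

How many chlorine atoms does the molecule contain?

For n independent Cl atoms, I(M+2)/I(M) = n · (abundance Cl-37) / (abundance Cl-35) = n · 0.242/0.758.
n = 0.3193 × 0.758/0.242 = 1.00 ≈ 1

1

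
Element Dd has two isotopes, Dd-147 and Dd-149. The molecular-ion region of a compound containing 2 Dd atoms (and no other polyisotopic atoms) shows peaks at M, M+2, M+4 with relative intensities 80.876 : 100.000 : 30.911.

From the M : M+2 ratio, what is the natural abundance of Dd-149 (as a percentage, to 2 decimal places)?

Write p for the Dd-147 fraction. I(M+2)/I(M) = [C(2,1)·p^1·(1−p)] / p^2 = 2·(1−p)/p = 100.000/80.876 = 1.2365
(1−p)/p = 1.2365/2 = 0.6182  ⇒  p = 1/(1 + 0.6182) = 0.6180
Dd-147: 61.80%, Dd-149: 38.20%.

38.20%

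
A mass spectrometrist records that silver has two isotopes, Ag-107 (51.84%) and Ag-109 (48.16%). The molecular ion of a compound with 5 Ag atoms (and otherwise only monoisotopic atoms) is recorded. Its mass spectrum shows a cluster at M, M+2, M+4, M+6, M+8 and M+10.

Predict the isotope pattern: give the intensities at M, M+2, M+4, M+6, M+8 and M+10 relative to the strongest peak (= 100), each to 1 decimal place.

Expanding (0.5184 + 0.4816)^5:
P(M) = 0.5184^5 = 0.037439
P(M+2) = 5 × 0.5184^4 × 0.4816^1 = 0.173907
P(M+4) = 10 × 0.5184^3 × 0.4816^2 = 0.323123
P(M+6) = 10 × 0.5184^2 × 0.4816^3 = 0.300185
P(M+8) = 5 × 0.5184^1 × 0.4816^4 = 0.139438
P(M+10) = 0.4816^5 = 0.025908
The M+4 peak is largest (0.323123); scaling to 100 gives 11.6 : 53.8 : 100.0 : 92.9 : 43.2 : 8.0.

11.6 : 53.8 : 100.0 : 92.9 : 43.2 : 8.0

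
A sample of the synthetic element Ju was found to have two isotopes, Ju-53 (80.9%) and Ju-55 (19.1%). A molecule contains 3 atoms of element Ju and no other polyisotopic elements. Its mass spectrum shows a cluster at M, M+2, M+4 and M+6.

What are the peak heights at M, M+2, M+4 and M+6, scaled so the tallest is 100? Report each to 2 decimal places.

100.00 : 70.83 : 16.72 : 1.32

The 3 Ju atoms are independent, so intensities follow the terms of (0.809 + 0.191)^3.
P(M) = 0.809^3 = 0.529475
P(M+2) = 3 × 0.809^2 × 0.191^1 = 0.375018
P(M+4) = 3 × 0.809^1 × 0.191^2 = 0.088539
P(M+6) = 0.191^3 = 0.006968
The M peak is largest (0.529475); scaling to 100 gives 100.00 : 70.83 : 16.72 : 1.32.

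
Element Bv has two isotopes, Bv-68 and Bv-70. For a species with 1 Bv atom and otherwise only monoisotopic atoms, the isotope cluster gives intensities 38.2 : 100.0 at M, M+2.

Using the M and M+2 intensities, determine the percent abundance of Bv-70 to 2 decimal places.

Let p = fractional abundance of Bv-68. I(M+2)/I(M) = [C(1,1)·p^0·(1−p)] / p^1 = 1·(1−p)/p = 100.0/38.2 = 2.6178
(1−p)/p = 2.6178/1 = 2.6178  ⇒  p = 1/(1 + 2.6178) = 0.2764
Bv-68: 27.64%, Bv-70: 72.36%.

72.36%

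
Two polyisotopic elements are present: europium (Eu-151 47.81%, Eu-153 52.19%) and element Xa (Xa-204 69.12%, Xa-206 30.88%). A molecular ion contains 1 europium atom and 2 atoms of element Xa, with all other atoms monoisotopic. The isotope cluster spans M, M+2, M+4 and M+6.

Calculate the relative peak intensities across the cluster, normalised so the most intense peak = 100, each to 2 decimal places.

Europium pattern (n=1): 0.4781 : 0.5219
Element Xa pattern (n=2): 0.47775744 : 0.42688512 : 0.09535744
Convolve the two distributions (both contribute in 2-u steps):
  M: 0.4781×0.47775744 = 0.228416
  M+2: 0.4781×0.42688512 + 0.5219×0.47775744 = 0.453435
  M+4: 0.4781×0.09535744 + 0.5219×0.42688512 = 0.268382
  M+6: 0.5219×0.09535744 = 0.049767
Scale to base peak (0.453435) = 100: 50.37 : 100.00 : 59.19 : 10.98

50.37 : 100.00 : 59.19 : 10.98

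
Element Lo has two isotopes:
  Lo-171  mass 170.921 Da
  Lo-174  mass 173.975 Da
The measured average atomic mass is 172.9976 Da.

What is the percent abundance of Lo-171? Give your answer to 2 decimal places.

Writing the weighted mean with unknown fraction x of Lo-171:
170.921·x + 173.975·(1 − x) = 172.9976
(170.921 − 173.975)·x = 172.9976 − 173.975
x = -0.9774 / -3.054 = 0.32004 → 32.00% Lo-171, 68.00% Lo-174.

32.00%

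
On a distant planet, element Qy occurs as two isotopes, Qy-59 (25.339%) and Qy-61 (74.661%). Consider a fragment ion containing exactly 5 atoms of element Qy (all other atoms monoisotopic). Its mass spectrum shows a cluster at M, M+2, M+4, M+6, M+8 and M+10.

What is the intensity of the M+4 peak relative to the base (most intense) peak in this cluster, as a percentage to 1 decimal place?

Binomial terms of (0.25339 + 0.74661)^5: M 0.0010, M+2 0.0154, M+4 0.0907, M+6 0.2672, M+8 0.3937, M+10 0.2320 → M+8 is the base peak.
P(M+8) = C(5,4) × 0.25339^1 × 0.74661^4 = 5 × 0.25339 × 0.31072429 = 0.393672 (base)
P(M+4) = C(5,2) × 0.25339^3 × 0.74661^2 = 10 × 0.01626928 × 0.55742649 = 0.090689
Relative intensity = 0.090689 / 0.393672 × 100 = 23.0

23.0%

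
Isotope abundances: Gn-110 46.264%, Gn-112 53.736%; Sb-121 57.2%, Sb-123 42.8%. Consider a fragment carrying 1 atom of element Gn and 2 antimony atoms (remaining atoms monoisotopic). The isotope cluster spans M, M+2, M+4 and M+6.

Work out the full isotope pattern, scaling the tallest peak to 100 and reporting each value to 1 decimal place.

37.6 : 100.0 : 86.5 : 24.5

Element Gn pattern (n=1): 0.46264 : 0.53736
Antimony pattern (n=2): 0.327184 : 0.489632 : 0.183184
Convolve the two distributions (both contribute in 2-u steps):
  M: 0.46264×0.327184 = 0.151368
  M+2: 0.46264×0.489632 + 0.53736×0.327184 = 0.402339
  M+4: 0.46264×0.183184 + 0.53736×0.489632 = 0.347857
  M+6: 0.53736×0.183184 = 0.098436
Scale to base peak (0.402339) = 100: 37.6 : 100.0 : 86.5 : 24.5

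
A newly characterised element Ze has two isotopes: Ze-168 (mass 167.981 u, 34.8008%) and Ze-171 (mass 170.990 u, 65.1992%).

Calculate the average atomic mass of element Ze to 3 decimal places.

Weight each isotope mass by its fractional abundance: 0.348008 × 167.981 + 0.651992 × 170.990
= 58.4587 + 111.4841 = 169.9428 u

169.943 u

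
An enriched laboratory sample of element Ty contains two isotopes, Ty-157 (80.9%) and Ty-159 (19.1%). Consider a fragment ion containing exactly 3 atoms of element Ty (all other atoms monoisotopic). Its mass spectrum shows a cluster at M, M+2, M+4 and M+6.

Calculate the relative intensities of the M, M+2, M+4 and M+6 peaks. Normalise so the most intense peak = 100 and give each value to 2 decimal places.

Expanding (0.809 + 0.191)^3:
P(M) = 0.809^3 = 0.529475
P(M+2) = 3 × 0.809^2 × 0.191^1 = 0.375018
P(M+4) = 3 × 0.809^1 × 0.191^2 = 0.088539
P(M+6) = 0.191^3 = 0.006968
The M peak is largest (0.529475); scaling to 100 gives 100.00 : 70.83 : 16.72 : 1.32.

100.00 : 70.83 : 16.72 : 1.32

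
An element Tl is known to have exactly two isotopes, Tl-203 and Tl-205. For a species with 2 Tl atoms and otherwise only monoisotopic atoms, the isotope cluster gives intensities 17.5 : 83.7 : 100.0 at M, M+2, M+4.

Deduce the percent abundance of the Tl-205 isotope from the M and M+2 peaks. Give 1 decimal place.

Let p = fractional abundance of Tl-203. I(M+2)/I(M) = [C(2,1)·p^1·(1−p)] / p^2 = 2·(1−p)/p = 83.7/17.5 = 4.7829
(1−p)/p = 4.7829/2 = 2.3914  ⇒  p = 1/(1 + 2.3914) = 0.2949
Tl-203: 29.5%, Tl-205: 70.5%.

70.5%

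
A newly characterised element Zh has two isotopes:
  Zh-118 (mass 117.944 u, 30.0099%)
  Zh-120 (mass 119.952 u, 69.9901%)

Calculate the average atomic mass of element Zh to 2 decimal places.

119.35 u

The abundance-weighted mean is 0.300099 × 117.944 + 0.699901 × 119.952
= 35.3949 + 83.9545 = 119.3494 u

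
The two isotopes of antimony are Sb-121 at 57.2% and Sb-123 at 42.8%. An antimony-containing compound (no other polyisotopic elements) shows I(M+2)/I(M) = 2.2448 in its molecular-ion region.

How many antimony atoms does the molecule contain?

The M+2/M ratio from n Sb atoms is n · q/p = n · 0.428/0.572.
n = 2.2448 × 0.572/0.428 = 3.00 ≈ 3

3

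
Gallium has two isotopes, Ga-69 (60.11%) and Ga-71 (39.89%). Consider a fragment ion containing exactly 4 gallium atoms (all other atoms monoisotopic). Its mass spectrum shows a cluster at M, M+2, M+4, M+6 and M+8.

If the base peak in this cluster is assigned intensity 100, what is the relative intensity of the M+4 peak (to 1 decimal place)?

(0.6011 + 0.3989)^4 gives M 0.1306, M+2 0.3465, M+4 0.3450, M+6 0.1526, M+8 0.0253; the largest is M+2.
P(M+2) = C(4,1) × 0.6011^3 × 0.3989^1 = 4 × 0.21719018 × 0.3989 = 0.346549 (base)
P(M+4) = C(4,2) × 0.6011^2 × 0.3989^2 = 6 × 0.36132121 × 0.15912121 = 0.344963
Relative intensity = 0.344963 / 0.346549 × 100 = 99.5

99.5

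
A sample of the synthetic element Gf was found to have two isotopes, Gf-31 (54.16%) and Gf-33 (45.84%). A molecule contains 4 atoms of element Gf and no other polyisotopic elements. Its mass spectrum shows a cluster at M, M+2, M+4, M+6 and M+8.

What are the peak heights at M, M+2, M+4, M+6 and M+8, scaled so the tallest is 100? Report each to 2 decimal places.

Each Gf atom is independently Gf-31 (p = 0.5416) or Gf-33 (q = 0.4584); the cluster is the binomial expansion (p + q)^4.
P(M) = 0.5416^4 = 0.086043
P(M+2) = 4 × 0.5416^3 × 0.4584^1 = 0.291300
P(M+4) = 6 × 0.5416^2 × 0.4584^2 = 0.369826
P(M+6) = 4 × 0.5416^1 × 0.4584^3 = 0.208676
P(M+8) = 0.4584^4 = 0.044155
The M+4 peak is largest (0.369826); scaling to 100 gives 23.27 : 78.77 : 100.00 : 56.43 : 11.94.

23.27 : 78.77 : 100.00 : 56.43 : 11.94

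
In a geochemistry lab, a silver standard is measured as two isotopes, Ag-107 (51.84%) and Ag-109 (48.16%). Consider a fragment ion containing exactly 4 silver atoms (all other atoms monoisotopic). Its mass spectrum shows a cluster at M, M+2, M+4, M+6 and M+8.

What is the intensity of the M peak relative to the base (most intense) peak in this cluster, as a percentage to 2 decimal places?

19.31%

(0.5184 + 0.4816)^4 gives M 0.0722, M+2 0.2684, M+4 0.3740, M+6 0.2316, M+8 0.0538; the largest is M+4.
P(M+4) = C(4,2) × 0.5184^2 × 0.4816^2 = 6 × 0.26873856 × 0.23193856 = 0.373985 (base)
P(M) = C(4,0) × 0.5184^4 × 0.4816^0 = 1 × 0.07222041 × 1.0000 = 0.072220
Relative intensity = 0.072220 / 0.373985 × 100 = 19.31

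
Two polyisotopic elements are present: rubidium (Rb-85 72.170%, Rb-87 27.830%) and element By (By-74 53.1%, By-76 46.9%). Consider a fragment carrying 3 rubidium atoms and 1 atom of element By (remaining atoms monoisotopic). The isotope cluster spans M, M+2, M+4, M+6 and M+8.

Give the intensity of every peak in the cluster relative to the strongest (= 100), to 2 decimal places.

Rubidium pattern (n=3): 0.37589809 : 0.43485841 : 0.16768892 : 0.02155458
Element By pattern (n=1): 0.5310 : 0.4690
Convolve the two distributions (both contribute in 2-u steps):
  M: 0.37589809×0.5310 = 0.199602
  M+2: 0.37589809×0.4690 + 0.43485841×0.5310 = 0.407206
  M+4: 0.43485841×0.4690 + 0.16768892×0.5310 = 0.292991
  M+6: 0.16768892×0.4690 + 0.02155458×0.5310 = 0.090092
  M+8: 0.02155458×0.4690 = 0.010109
Scale to base peak (0.407206) = 100: 49.02 : 100.00 : 71.95 : 22.12 : 2.48

49.02 : 100.00 : 71.95 : 22.12 : 2.48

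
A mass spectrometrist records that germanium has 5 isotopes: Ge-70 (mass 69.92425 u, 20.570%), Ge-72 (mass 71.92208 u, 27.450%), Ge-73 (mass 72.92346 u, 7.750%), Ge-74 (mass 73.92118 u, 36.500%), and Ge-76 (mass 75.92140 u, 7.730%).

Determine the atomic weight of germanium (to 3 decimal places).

72.628 u

Average mass = Σ (abundance × isotope mass) = 0.20570 × 69.92425 + 0.27450 × 71.92208 + 0.07750 × 72.92346 + 0.36500 × 73.92118 + 0.07730 × 75.92140
= 14.383418 + 19.742611 + 5.651568 + 26.981231 + 5.868724 = 72.627552 u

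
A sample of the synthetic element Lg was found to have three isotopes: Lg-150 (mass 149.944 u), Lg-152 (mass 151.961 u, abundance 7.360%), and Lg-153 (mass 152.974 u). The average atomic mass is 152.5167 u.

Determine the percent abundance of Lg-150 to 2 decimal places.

12.63%

The remaining 92.640% is split between Lg-150 (fraction x) and Lg-153 (fraction 0.92640 − x).
Substituting: 149.944x + 152.974(0.92640 − x) = 141.3323704
(149.944 − 152.974)x = -0.3827432  ⇒  x = 0.12632, y = 0.80008
Lg-150: 12.63%, Lg-153: 80.01%.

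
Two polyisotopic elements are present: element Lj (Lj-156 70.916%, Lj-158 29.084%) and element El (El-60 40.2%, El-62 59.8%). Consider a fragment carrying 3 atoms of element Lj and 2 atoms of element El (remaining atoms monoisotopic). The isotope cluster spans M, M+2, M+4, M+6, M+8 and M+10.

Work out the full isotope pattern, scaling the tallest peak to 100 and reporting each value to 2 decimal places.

15.68 : 65.94 : 100.00 : 67.31 : 20.72 : 2.39

Element Lj pattern (n=3): 0.35664217 : 0.43879721 : 0.17995908 : 0.02460155
Element El pattern (n=2): 0.161604 : 0.480792 : 0.357604
Convolve the two distributions (both contribute in 2-u steps):
  M: 0.35664217×0.161604 = 0.057635
  M+2: 0.35664217×0.480792 + 0.43879721×0.161604 = 0.242382
  M+4: 0.35664217×0.357604 + 0.43879721×0.480792 + 0.17995908×0.161604 = 0.367589
  M+6: 0.43879721×0.357604 + 0.17995908×0.480792 + 0.02460155×0.161604 = 0.247414
  M+8: 0.17995908×0.357604 + 0.02460155×0.480792 = 0.076182
  M+10: 0.02460155×0.357604 = 0.008798
Scale to base peak (0.367589) = 100: 15.68 : 65.94 : 100.00 : 67.31 : 20.72 : 2.39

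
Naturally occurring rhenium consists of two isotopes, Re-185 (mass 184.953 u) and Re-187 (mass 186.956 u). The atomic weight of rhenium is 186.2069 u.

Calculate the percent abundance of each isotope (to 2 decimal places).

Re-185: 37.40%, Re-187: 62.60%

Let x be the fractional abundance of Re-185; then Re-187 has abundance 1 − x.
184.953·x + 186.956·(1 − x) = 186.2069
(184.953 − 186.956)·x = 186.2069 − 186.956
x = -0.7491 / -2.003 = 0.37399 → 37.40% Re-185, 62.60% Re-187.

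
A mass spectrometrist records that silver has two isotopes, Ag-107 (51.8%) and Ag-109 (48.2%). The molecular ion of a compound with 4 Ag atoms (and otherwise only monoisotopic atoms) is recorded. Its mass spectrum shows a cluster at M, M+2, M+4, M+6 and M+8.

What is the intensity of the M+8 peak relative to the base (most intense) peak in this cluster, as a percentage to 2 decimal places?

(0.518 + 0.482)^4 gives M 0.0720, M+2 0.2680, M+4 0.3740, M+6 0.2320, M+8 0.0540; the largest is M+4.
P(M+4) = C(4,2) × 0.518^2 × 0.482^2 = 6 × 0.268324 × 0.232324 = 0.374029 (base)
P(M+8) = C(4,4) × 0.518^0 × 0.482^4 = 1 × 1.0000 × 0.05397444 = 0.053974
Relative intensity = 0.053974 / 0.374029 × 100 = 14.43

14.43%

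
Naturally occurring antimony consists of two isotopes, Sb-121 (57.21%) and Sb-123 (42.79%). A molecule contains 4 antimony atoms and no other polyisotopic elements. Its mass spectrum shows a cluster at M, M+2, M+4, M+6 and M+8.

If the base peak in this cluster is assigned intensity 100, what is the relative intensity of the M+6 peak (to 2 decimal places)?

49.86

Binomial terms of (0.5721 + 0.4279)^4: M 0.1071, M+2 0.3205, M+4 0.3596, M+6 0.1793, M+8 0.0335 → M+4 is the base peak.
P(M+4) = C(4,2) × 0.5721^2 × 0.4279^2 = 6 × 0.32729841 × 0.18309841 = 0.359567 (base)
P(M+6) = C(4,3) × 0.5721^1 × 0.4279^3 = 4 × 0.5721 × 0.07834781 = 0.179291
Relative intensity = 0.179291 / 0.359567 × 100 = 49.86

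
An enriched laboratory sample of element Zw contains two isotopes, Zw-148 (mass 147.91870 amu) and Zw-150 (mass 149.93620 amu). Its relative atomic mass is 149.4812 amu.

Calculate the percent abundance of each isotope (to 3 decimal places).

Let x be the fractional abundance of Zw-148; then Zw-150 has abundance 1 − x.
147.91870·x + 149.93620·(1 − x) = 149.4812
(147.91870 − 149.93620)·x = 149.4812 − 149.93620
x = -0.45500 / -2.01750 = 0.22553 → 22.553% Zw-148, 77.447% Zw-150.

Zw-148: 22.553%, Zw-150: 77.447%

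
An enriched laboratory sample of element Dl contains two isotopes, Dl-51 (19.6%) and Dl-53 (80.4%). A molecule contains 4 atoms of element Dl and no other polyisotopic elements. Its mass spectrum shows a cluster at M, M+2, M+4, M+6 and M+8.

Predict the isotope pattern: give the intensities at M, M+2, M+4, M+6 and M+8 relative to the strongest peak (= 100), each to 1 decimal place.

0.4 : 5.8 : 35.7 : 97.5 : 100.0

Expanding (0.196 + 0.804)^4:
P(M) = 0.196^4 = 0.001476
P(M+2) = 4 × 0.196^3 × 0.804^1 = 0.024215
P(M+4) = 6 × 0.196^2 × 0.804^2 = 0.148996
P(M+6) = 4 × 0.196^1 × 0.804^3 = 0.407459
P(M+8) = 0.804^4 = 0.417854
The M+8 peak is largest (0.417854); scaling to 100 gives 0.4 : 5.8 : 35.7 : 97.5 : 100.0.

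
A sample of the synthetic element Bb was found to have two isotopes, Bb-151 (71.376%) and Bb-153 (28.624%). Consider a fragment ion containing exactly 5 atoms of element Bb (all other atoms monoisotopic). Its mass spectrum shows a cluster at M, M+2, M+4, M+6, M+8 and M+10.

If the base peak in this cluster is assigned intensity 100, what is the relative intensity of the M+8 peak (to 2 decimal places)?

Term probabilities: M 0.1853, M+2 0.3715, M+4 0.2979, M+6 0.1195, M+8 0.0240, M+10 0.0019. Base peak = M+2.
P(M+2) = C(5,1) × 0.71376^4 × 0.28624^1 = 5 × 0.2595427 × 0.28624 = 0.371458 (base)
P(M+8) = C(5,4) × 0.71376^1 × 0.28624^4 = 5 × 0.71376 × 0.00671307 = 0.023958
Relative intensity = 0.023958 / 0.371458 × 100 = 6.45

6.45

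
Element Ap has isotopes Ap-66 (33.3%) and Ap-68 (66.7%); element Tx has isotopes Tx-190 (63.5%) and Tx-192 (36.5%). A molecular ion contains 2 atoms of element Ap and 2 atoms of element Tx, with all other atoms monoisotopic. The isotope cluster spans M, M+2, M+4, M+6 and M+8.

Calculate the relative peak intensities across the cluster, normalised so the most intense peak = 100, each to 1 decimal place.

Element Ap pattern (n=2): 0.110889 : 0.444222 : 0.444889
Element Tx pattern (n=2): 0.403225 : 0.46355 : 0.133225
Convolve the two distributions (both contribute in 2-u steps):
  M: 0.110889×0.403225 = 0.044713
  M+2: 0.110889×0.46355 + 0.444222×0.403225 = 0.230524
  M+4: 0.110889×0.133225 + 0.444222×0.46355 + 0.444889×0.403225 = 0.400083
  M+6: 0.444222×0.133225 + 0.444889×0.46355 = 0.265410
  M+8: 0.444889×0.133225 = 0.059270
Scale to base peak (0.400083) = 100: 11.2 : 57.6 : 100.0 : 66.3 : 14.8

11.2 : 57.6 : 100.0 : 66.3 : 14.8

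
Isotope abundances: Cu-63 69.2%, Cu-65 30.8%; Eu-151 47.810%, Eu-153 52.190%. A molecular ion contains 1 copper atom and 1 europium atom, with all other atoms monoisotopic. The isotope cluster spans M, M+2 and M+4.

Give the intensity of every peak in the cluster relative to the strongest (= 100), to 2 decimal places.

Copper pattern (n=1): 0.6920 : 0.3080
Europium pattern (n=1): 0.4781 : 0.5219
Convolve the two distributions (both contribute in 2-u steps):
  M: 0.6920×0.4781 = 0.330845
  M+2: 0.6920×0.5219 + 0.3080×0.4781 = 0.508410
  M+4: 0.3080×0.5219 = 0.160745
Scale to base peak (0.508410) = 100: 65.07 : 100.00 : 31.62

65.07 : 100.00 : 31.62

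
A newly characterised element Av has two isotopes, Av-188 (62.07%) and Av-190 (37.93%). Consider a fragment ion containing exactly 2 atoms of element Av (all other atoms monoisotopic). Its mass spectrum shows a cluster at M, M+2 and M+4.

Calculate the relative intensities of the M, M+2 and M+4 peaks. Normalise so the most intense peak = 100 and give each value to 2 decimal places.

The 2 Av atoms are independent, so intensities follow the terms of (0.6207 + 0.3793)^2.
P(M) = 0.6207^2 = 0.385268
P(M+2) = 2 × 0.6207^1 × 0.3793^1 = 0.470863
P(M+4) = 0.3793^2 = 0.143868
The M+2 peak is largest (0.470863); scaling to 100 gives 81.82 : 100.00 : 30.55.

81.82 : 100.00 : 30.55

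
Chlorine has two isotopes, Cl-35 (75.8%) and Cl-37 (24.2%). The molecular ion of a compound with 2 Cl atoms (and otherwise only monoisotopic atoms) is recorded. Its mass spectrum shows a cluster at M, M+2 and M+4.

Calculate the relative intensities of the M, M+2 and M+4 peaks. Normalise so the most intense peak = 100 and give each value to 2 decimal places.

100.00 : 63.85 : 10.19

Expanding (0.758 + 0.242)^2:
P(M) = 0.758^2 = 0.574564
P(M+2) = 2 × 0.758^1 × 0.242^1 = 0.366872
P(M+4) = 0.242^2 = 0.058564
The M peak is largest (0.574564); scaling to 100 gives 100.00 : 63.85 : 10.19.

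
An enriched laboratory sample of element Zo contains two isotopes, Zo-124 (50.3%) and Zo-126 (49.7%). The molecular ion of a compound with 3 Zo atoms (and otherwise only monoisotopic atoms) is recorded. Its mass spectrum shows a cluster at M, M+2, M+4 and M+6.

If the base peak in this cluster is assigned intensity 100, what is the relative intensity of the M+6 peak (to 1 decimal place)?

(0.503 + 0.497)^3 gives M 0.1273, M+2 0.3772, M+4 0.3727, M+6 0.1228; the largest is M+2.
P(M+2) = C(3,1) × 0.503^2 × 0.497^1 = 3 × 0.253009 × 0.4970 = 0.377236 (base)
P(M+6) = C(3,3) × 0.503^0 × 0.497^3 = 1 × 1.0000 × 0.12276347 = 0.122763
Relative intensity = 0.122763 / 0.377236 × 100 = 32.5

32.5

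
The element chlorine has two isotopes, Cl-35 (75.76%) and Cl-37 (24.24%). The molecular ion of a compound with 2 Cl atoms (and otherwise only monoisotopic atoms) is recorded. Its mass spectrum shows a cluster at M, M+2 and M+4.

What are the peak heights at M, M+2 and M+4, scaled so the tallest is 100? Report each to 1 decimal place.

Expanding (0.7576 + 0.2424)^2:
P(M) = 0.7576^2 = 0.573958
P(M+2) = 2 × 0.7576^1 × 0.2424^1 = 0.367284
P(M+4) = 0.2424^2 = 0.058758
The M peak is largest (0.573958); scaling to 100 gives 100.0 : 64.0 : 10.2.

100.0 : 64.0 : 10.2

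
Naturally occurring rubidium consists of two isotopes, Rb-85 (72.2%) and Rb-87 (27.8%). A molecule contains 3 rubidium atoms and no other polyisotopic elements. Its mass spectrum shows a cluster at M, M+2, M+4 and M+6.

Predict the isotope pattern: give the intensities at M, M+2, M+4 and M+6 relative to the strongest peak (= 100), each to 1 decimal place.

Each Rb atom is independently Rb-85 (p = 0.722) or Rb-87 (q = 0.278); the cluster is the binomial expansion (p + q)^3.
P(M) = 0.722^3 = 0.376367
P(M+2) = 3 × 0.722^2 × 0.278^1 = 0.434751
P(M+4) = 3 × 0.722^1 × 0.278^2 = 0.167397
P(M+6) = 0.278^3 = 0.021485
The M+2 peak is largest (0.434751); scaling to 100 gives 86.6 : 100.0 : 38.5 : 4.9.

86.6 : 100.0 : 38.5 : 4.9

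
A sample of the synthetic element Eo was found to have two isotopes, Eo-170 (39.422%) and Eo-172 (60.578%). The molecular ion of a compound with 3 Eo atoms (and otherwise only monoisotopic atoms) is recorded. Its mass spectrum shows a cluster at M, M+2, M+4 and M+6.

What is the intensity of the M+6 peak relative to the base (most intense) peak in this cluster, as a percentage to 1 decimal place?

51.2%

Term probabilities: M 0.0613, M+2 0.2824, M+4 0.4340, M+6 0.2223. Base peak = M+4.
P(M+4) = C(3,2) × 0.39422^1 × 0.60578^2 = 3 × 0.39422 × 0.36696941 = 0.434000 (base)
P(M+6) = C(3,3) × 0.39422^0 × 0.60578^3 = 1 × 1.0000 × 0.22230273 = 0.222303
Relative intensity = 0.222303 / 0.434000 × 100 = 51.2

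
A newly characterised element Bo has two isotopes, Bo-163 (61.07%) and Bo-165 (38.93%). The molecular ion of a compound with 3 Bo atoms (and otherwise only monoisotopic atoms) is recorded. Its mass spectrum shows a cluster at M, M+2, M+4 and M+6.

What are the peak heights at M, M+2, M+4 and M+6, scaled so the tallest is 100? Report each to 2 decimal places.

52.29 : 100.00 : 63.75 : 13.55

Each Bo atom is independently Bo-163 (p = 0.6107) or Bo-165 (q = 0.3893); the cluster is the binomial expansion (p + q)^3.
P(M) = 0.6107^3 = 0.227763
P(M+2) = 3 × 0.6107^2 × 0.3893^1 = 0.435574
P(M+4) = 3 × 0.6107^1 × 0.3893^2 = 0.277663
P(M+6) = 0.3893^3 = 0.059000
The M+2 peak is largest (0.435574); scaling to 100 gives 52.29 : 100.00 : 63.75 : 13.55.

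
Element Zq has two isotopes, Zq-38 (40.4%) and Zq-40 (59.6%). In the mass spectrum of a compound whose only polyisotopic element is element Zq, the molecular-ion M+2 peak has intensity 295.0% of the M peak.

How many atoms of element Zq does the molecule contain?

2

For n independent Zq atoms, I(M+2)/I(M) = n · (abundance Zq-40) / (abundance Zq-38) = n · 0.596/0.404.
n = 2.950 × 0.404/0.596 = 2.00 ≈ 2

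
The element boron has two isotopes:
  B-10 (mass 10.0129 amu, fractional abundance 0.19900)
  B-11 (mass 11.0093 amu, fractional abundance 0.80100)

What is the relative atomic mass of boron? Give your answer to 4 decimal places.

Weight each isotope mass by its fractional abundance: 0.19900 × 10.0129 + 0.80100 × 11.0093
= 1.99257 + 8.81845 = 10.81102 amu

10.8110 amu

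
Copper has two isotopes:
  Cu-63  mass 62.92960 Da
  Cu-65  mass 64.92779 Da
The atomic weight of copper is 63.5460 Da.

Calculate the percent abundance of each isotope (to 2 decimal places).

Cu-63: 69.15%, Cu-65: 30.85%

Writing the weighted mean with unknown fraction x of Cu-63:
62.92960·x + 64.92779·(1 − x) = 63.5460
(62.92960 − 64.92779)·x = 63.5460 − 64.92779
x = -1.38179 / -1.99819 = 0.69152 → 69.15% Cu-63, 30.85% Cu-65.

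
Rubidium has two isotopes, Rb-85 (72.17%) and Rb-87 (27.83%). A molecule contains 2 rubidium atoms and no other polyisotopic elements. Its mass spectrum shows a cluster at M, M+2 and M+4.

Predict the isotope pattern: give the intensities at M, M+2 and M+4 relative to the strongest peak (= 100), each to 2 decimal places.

100.00 : 77.12 : 14.87

Expanding (0.7217 + 0.2783)^2:
P(M) = 0.7217^2 = 0.520851
P(M+2) = 2 × 0.7217^1 × 0.2783^1 = 0.401698
P(M+4) = 0.2783^2 = 0.077451
The M peak is largest (0.520851); scaling to 100 gives 100.00 : 77.12 : 14.87.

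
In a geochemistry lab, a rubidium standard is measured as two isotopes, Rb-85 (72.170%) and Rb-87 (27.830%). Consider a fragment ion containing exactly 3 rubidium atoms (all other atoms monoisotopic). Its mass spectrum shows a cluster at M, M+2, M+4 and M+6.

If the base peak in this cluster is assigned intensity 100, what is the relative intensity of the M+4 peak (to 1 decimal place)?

Term probabilities: M 0.3759, M+2 0.4349, M+4 0.1677, M+6 0.0216. Base peak = M+2.
P(M+2) = C(3,1) × 0.72170^2 × 0.27830^1 = 3 × 0.52085089 × 0.2783 = 0.434858 (base)
P(M+4) = C(3,2) × 0.72170^1 × 0.27830^2 = 3 × 0.7217 × 0.07745089 = 0.167689
Relative intensity = 0.167689 / 0.434858 × 100 = 38.6

38.6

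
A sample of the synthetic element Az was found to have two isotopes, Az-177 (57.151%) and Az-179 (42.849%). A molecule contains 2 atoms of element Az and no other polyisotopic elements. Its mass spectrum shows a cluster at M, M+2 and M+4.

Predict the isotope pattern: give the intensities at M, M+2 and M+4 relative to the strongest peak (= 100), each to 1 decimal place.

66.7 : 100.0 : 37.5

Expanding (0.57151 + 0.42849)^2:
P(M) = 0.57151^2 = 0.326624
P(M+2) = 2 × 0.57151^1 × 0.42849^1 = 0.489773
P(M+4) = 0.42849^2 = 0.183604
The M+2 peak is largest (0.489773); scaling to 100 gives 66.7 : 100.0 : 37.5.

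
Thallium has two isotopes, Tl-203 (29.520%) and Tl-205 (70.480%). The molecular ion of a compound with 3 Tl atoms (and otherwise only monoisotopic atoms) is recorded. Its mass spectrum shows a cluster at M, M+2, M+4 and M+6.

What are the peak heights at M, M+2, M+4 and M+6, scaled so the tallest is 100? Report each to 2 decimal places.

Each Tl atom is independently Tl-203 (p = 0.29520) or Tl-205 (q = 0.70480); the cluster is the binomial expansion (p + q)^3.
P(M) = 0.29520^3 = 0.025725
P(M+2) = 3 × 0.29520^2 × 0.70480^1 = 0.184255
P(M+4) = 3 × 0.29520^1 × 0.70480^2 = 0.439916
P(M+6) = 0.70480^3 = 0.350104
The M+4 peak is largest (0.439916); scaling to 100 gives 5.85 : 41.88 : 100.00 : 79.58.

5.85 : 41.88 : 100.00 : 79.58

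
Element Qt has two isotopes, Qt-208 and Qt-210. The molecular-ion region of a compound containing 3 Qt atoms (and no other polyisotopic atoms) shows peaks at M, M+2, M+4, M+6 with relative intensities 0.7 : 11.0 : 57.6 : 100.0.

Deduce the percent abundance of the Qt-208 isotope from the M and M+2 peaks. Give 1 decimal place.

Write p for the Qt-208 fraction. I(M+2)/I(M) = [C(3,1)·p^2·(1−p)] / p^3 = 3·(1−p)/p = 11.0/0.7 = 15.7143
(1−p)/p = 15.7143/3 = 5.2381  ⇒  p = 1/(1 + 5.2381) = 0.1603
Qt-208: 16.0%, Qt-210: 84.0%.

16.0%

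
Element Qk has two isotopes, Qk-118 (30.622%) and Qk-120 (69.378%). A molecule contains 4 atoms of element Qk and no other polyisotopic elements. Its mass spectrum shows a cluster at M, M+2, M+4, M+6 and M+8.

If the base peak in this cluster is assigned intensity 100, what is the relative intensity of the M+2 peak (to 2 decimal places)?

Binomial terms of (0.30622 + 0.69378)^4: M 0.0088, M+2 0.0797, M+4 0.2708, M+6 0.4090, M+8 0.2317 → M+6 is the base peak.
P(M+6) = C(4,3) × 0.30622^1 × 0.69378^3 = 4 × 0.30622 × 0.3339376 = 0.409033 (base)
P(M+2) = C(4,1) × 0.30622^3 × 0.69378^1 = 4 × 0.02871446 × 0.69378 = 0.079686
Relative intensity = 0.079686 / 0.409033 × 100 = 19.48

19.48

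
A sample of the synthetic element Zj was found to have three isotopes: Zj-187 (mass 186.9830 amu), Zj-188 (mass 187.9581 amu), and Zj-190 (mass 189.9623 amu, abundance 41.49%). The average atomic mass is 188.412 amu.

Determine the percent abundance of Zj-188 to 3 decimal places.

Let x and y be the fractions of Zj-187 and Zj-188. Then x + y = 1 − 0.4149 = 0.5851 and 186.9830x + 187.9581y = 188.412 − 0.4149×189.9623 = 109.59664173.
Substituting: 186.9830x + 187.9581(0.5851 − x) = 109.59664173
(186.9830 − 187.9581)x = -0.37764258  ⇒  x = 0.38729, y = 0.19781
Zj-187: 38.729%, Zj-188: 19.781%.

19.781%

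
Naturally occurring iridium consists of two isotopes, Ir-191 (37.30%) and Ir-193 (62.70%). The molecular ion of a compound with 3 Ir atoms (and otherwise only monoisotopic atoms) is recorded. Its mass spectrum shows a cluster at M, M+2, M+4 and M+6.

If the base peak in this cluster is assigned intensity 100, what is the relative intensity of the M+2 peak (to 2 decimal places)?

59.49

(0.3730 + 0.6270)^3 gives M 0.0519, M+2 0.2617, M+4 0.4399, M+6 0.2465; the largest is M+4.
P(M+4) = C(3,2) × 0.3730^1 × 0.6270^2 = 3 × 0.3730 × 0.393129 = 0.439911 (base)
P(M+2) = C(3,1) × 0.3730^2 × 0.6270^1 = 3 × 0.139129 × 0.6270 = 0.261702
Relative intensity = 0.261702 / 0.439911 × 100 = 59.49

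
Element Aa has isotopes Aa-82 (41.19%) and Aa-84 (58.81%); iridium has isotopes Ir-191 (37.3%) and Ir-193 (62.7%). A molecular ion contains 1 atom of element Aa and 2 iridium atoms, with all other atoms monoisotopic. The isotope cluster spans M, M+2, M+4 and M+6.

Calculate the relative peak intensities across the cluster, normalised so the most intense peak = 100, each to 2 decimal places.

Element Aa pattern (n=1): 0.4119 : 0.5881
Iridium pattern (n=2): 0.139129 : 0.467742 : 0.393129
Convolve the two distributions (both contribute in 2-u steps):
  M: 0.4119×0.139129 = 0.057307
  M+2: 0.4119×0.467742 + 0.5881×0.139129 = 0.274485
  M+4: 0.4119×0.393129 + 0.5881×0.467742 = 0.437009
  M+6: 0.5881×0.393129 = 0.231199
Scale to base peak (0.437009) = 100: 13.11 : 62.81 : 100.00 : 52.90

13.11 : 62.81 : 100.00 : 52.90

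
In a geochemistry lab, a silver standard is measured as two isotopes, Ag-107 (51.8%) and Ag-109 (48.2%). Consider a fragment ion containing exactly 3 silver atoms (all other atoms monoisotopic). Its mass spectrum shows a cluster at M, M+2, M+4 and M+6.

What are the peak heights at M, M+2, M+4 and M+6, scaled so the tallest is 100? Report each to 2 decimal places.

Each Ag atom is independently Ag-107 (p = 0.518) or Ag-109 (q = 0.482); the cluster is the binomial expansion (p + q)^3.
P(M) = 0.518^3 = 0.138992
P(M+2) = 3 × 0.518^2 × 0.482^1 = 0.387997
P(M+4) = 3 × 0.518^1 × 0.482^2 = 0.361031
P(M+6) = 0.482^3 = 0.111980
The M+2 peak is largest (0.387997); scaling to 100 gives 35.82 : 100.00 : 93.05 : 28.86.

35.82 : 100.00 : 93.05 : 28.86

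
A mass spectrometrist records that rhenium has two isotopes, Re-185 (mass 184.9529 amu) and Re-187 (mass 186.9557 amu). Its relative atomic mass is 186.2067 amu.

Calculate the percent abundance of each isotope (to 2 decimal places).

Re-185: 37.40%, Re-187: 62.60%

With x = fraction of Re-185 (so Re-187 is 1 − x):
184.9529·x + 186.9557·(1 − x) = 186.2067
(184.9529 − 186.9557)·x = 186.2067 − 186.9557
x = -0.7490 / -2.0028 = 0.37398 → 37.40% Re-185, 62.60% Re-187.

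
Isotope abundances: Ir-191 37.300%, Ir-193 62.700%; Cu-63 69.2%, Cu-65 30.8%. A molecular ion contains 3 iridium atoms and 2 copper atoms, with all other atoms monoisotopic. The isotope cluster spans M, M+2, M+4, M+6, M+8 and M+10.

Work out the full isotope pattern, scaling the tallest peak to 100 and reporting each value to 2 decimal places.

7.52 : 44.63 : 99.02 : 100.00 : 44.43 : 7.08

Iridium pattern (n=3): 0.05189512 : 0.26170165 : 0.43991135 : 0.24649188
Copper pattern (n=2): 0.478864 : 0.426272 : 0.094864
Convolve the two distributions (both contribute in 2-u steps):
  M: 0.05189512×0.478864 = 0.024851
  M+2: 0.05189512×0.426272 + 0.26170165×0.478864 = 0.147441
  M+4: 0.05189512×0.094864 + 0.26170165×0.426272 + 0.43991135×0.478864 = 0.327137
  M+6: 0.26170165×0.094864 + 0.43991135×0.426272 + 0.24649188×0.478864 = 0.330384
  M+8: 0.43991135×0.094864 + 0.24649188×0.426272 = 0.146804
  M+10: 0.24649188×0.094864 = 0.023383
Scale to base peak (0.330384) = 100: 7.52 : 44.63 : 99.02 : 100.00 : 44.43 : 7.08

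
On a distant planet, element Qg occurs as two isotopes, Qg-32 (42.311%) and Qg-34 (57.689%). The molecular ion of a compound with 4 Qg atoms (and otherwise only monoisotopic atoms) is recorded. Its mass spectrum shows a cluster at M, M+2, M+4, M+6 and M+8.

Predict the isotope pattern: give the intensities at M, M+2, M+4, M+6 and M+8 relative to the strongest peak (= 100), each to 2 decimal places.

8.97 : 48.90 : 100.00 : 90.90 : 30.98

Expanding (0.42311 + 0.57689)^4:
P(M) = 0.42311^4 = 0.032049
P(M+2) = 4 × 0.42311^3 × 0.57689^1 = 0.174789
P(M+4) = 6 × 0.42311^2 × 0.57689^2 = 0.357473
P(M+6) = 4 × 0.42311^1 × 0.57689^3 = 0.324932
P(M+8) = 0.57689^4 = 0.110757
The M+4 peak is largest (0.357473); scaling to 100 gives 8.97 : 48.90 : 100.00 : 90.90 : 30.98.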